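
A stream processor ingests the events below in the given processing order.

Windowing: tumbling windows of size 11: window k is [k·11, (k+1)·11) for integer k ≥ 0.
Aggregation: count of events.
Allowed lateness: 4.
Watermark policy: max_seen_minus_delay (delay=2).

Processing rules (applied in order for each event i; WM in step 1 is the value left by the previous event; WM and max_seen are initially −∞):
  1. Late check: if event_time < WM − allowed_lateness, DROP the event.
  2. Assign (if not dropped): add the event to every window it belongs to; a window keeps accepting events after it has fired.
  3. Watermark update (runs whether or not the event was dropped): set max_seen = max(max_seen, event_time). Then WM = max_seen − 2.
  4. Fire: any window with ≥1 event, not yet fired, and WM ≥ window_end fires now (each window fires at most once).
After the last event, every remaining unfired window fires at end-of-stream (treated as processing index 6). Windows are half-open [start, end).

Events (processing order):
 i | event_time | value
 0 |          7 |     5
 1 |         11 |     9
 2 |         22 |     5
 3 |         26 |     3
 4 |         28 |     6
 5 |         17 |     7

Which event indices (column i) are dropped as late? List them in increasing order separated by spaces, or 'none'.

5

i=0 t=7 v=5: → [0,11); WM=5
i=1 t=11 v=9: → [11,22); WM=9
i=2 t=22 v=5: → [22,33); WM=20; [0,11) fires=1
i=3 t=26 v=3: → [22,33); WM=24; [11,22) fires=1
i=4 t=28 v=6: → [22,33); WM=26
i=5 t=17 v=7: DROP (t<26-4); WM=26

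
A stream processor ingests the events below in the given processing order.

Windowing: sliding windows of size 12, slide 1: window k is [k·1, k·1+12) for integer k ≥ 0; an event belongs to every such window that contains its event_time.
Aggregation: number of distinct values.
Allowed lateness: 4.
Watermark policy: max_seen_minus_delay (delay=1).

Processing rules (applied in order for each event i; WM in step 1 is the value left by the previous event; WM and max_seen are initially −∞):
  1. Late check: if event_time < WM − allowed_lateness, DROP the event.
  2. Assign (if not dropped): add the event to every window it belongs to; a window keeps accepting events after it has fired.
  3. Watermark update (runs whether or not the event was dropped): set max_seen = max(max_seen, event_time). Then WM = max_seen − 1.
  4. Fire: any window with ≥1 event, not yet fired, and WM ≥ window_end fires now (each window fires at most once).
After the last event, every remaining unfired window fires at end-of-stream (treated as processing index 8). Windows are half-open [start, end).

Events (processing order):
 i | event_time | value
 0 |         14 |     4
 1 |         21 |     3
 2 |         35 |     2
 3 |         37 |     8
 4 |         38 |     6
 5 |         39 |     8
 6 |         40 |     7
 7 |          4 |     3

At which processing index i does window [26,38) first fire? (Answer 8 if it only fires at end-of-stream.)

i=0 t=14 v=4: → [14,26),[13,25),[12,24),[11,23),[10,22),[9,21),[8,20),[7,19),[6,18),[5,17),[4,16),[3,15); WM=13
i=1 t=21 v=3: → [21,33),[20,32),[19,31),[18,30),[17,29),[16,28),[15,27),[14,26),[13,25),[12,24),[11,23),[10,22); WM=20; [3,15) fires=1 [4,16) fires=1 [5,17) fires=1 [6,18) fires=1 [7,19) fires=1 [8,20) fires=1
i=2 t=35 v=2: → [35,47),[34,46),[33,45),[32,44),[31,43),[30,42),[29,41),[28,40),[27,39),[26,38),[25,37),[24,36); WM=34; [9,21) fires=1 [10,22) fires=2 [11,23) fires=2 [12,24) fires=2 [13,25) fires=2 [14,26) fires=2 [15,27) fires=1 [16,28) fires=1 [17,29) fires=1 [18,30) fires=1 [19,31) fires=1 [20,32) fires=1 [21,33) fires=1
i=3 t=37 v=8: → [37,49),[36,48),[35,47),[34,46),[33,45),[32,44),[31,43),[30,42),[29,41),[28,40),[27,39),[26,38); WM=36; [24,36) fires=1
i=4 t=38 v=6: → [38,50),[37,49),[36,48),[35,47),[34,46),[33,45),[32,44),[31,43),[30,42),[29,41),[28,40),[27,39); WM=37; [25,37) fires=1
i=5 t=39 v=8: → [39,51),[38,50),[37,49),[36,48),[35,47),[34,46),[33,45),[32,44),[31,43),[30,42),[29,41),[28,40); WM=38; [26,38) fires=2
i=6 t=40 v=7: → [40,52),[39,51),[38,50),[37,49),[36,48),[35,47),[34,46),[33,45),[32,44),[31,43),[30,42),[29,41); WM=39; [27,39) fires=3
i=7 t=4 v=3: DROP (t<39-4); WM=39

5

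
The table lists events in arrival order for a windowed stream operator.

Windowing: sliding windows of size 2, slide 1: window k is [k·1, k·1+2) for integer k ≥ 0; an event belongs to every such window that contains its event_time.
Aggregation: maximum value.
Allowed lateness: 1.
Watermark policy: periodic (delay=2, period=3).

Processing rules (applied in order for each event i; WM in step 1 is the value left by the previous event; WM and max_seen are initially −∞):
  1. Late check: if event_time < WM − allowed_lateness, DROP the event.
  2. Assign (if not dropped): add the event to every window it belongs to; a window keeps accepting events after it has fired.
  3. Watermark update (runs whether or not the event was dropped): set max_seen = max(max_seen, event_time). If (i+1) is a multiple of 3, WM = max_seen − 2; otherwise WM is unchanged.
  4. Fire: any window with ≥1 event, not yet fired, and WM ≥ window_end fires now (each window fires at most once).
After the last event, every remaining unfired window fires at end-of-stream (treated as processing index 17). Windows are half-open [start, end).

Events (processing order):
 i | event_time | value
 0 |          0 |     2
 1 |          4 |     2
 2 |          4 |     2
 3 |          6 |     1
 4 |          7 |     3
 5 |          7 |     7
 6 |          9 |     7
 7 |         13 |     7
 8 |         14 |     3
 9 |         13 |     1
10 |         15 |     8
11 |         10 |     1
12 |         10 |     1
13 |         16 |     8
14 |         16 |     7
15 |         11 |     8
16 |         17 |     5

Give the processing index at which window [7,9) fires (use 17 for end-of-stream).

i=0 t=0 v=2: → [0,2); WM=−∞
i=1 t=4 v=2: → [4,6),[3,5); WM=−∞
i=2 t=4 v=2: → [4,6),[3,5); WM=2; [0,2) fires=2
i=3 t=6 v=1: → [6,8),[5,7); WM=2
i=4 t=7 v=3: → [7,9),[6,8); WM=2
i=5 t=7 v=7: → [7,9),[6,8); WM=5; [3,5) fires=2
i=6 t=9 v=7: → [9,11),[8,10); WM=5
i=7 t=13 v=7: → [13,15),[12,14); WM=5
i=8 t=14 v=3: → [14,16),[13,15); WM=12; [4,6) fires=2 [5,7) fires=1 [6,8) fires=7 [7,9) fires=7 [8,10) fires=7 [9,11) fires=7
i=9 t=13 v=1: → [13,15),[12,14); WM=12
i=10 t=15 v=8: → [15,17),[14,16); WM=12
i=11 t=10 v=1: DROP (t<12-1); WM=13
i=12 t=10 v=1: DROP (t<13-1); WM=13
i=13 t=16 v=8: → [16,18),[15,17); WM=13
i=14 t=16 v=7: → [16,18),[15,17); WM=14; [12,14) fires=7
i=15 t=11 v=8: DROP (t<14-1); WM=14
i=16 t=17 v=5: → [17,19),[16,18); WM=14

8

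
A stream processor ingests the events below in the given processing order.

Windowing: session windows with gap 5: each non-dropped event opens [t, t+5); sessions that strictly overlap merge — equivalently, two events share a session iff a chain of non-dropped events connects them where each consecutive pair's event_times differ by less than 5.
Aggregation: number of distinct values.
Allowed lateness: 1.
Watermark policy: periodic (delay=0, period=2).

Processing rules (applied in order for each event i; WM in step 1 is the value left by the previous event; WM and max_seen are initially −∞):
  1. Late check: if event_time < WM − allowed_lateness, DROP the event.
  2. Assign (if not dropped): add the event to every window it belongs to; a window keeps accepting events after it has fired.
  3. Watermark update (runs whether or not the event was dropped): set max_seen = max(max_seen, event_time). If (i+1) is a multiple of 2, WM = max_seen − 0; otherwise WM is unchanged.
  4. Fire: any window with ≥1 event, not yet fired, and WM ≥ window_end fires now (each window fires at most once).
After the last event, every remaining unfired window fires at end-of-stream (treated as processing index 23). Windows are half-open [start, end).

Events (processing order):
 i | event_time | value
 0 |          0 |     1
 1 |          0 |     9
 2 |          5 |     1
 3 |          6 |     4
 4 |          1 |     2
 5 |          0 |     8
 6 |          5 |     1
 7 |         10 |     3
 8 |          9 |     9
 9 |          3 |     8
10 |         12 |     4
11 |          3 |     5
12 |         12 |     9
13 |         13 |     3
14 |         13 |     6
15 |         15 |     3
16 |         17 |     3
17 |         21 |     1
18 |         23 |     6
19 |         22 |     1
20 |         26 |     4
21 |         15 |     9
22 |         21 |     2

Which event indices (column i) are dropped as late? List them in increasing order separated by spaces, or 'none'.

i=0 t=0 v=1: → [0,5); WM=−∞
i=1 t=0 v=9: → [0,5); WM=0
i=2 t=5 v=1: → [5,10); WM=0
i=3 t=6 v=4: → [5,11); WM=6
i=4 t=1 v=2: DROP (t<6-1); WM=6
i=5 t=0 v=8: DROP (t<6-1); WM=6
i=6 t=5 v=1: → [5,11); WM=6
i=7 t=10 v=3: → [5,15); WM=10
i=8 t=9 v=9: → [5,15); WM=10
i=9 t=3 v=8: DROP (t<10-1); WM=10
i=10 t=12 v=4: → [5,17); WM=10
i=11 t=3 v=5: DROP (t<10-1); WM=12
i=12 t=12 v=9: → [5,17); WM=12
i=13 t=13 v=3: → [5,18); WM=13
i=14 t=13 v=6: → [5,18); WM=13
i=15 t=15 v=3: → [5,20); WM=15
i=16 t=17 v=3: → [5,22); WM=15
i=17 t=21 v=1: → [5,26); WM=21
i=18 t=23 v=6: → [5,28); WM=21
i=19 t=22 v=1: → [5,28); WM=23
i=20 t=26 v=4: → [5,31); WM=23
i=21 t=15 v=9: DROP (t<23-1); WM=26
i=22 t=21 v=2: DROP (t<26-1); WM=26

4 5 9 11 21 22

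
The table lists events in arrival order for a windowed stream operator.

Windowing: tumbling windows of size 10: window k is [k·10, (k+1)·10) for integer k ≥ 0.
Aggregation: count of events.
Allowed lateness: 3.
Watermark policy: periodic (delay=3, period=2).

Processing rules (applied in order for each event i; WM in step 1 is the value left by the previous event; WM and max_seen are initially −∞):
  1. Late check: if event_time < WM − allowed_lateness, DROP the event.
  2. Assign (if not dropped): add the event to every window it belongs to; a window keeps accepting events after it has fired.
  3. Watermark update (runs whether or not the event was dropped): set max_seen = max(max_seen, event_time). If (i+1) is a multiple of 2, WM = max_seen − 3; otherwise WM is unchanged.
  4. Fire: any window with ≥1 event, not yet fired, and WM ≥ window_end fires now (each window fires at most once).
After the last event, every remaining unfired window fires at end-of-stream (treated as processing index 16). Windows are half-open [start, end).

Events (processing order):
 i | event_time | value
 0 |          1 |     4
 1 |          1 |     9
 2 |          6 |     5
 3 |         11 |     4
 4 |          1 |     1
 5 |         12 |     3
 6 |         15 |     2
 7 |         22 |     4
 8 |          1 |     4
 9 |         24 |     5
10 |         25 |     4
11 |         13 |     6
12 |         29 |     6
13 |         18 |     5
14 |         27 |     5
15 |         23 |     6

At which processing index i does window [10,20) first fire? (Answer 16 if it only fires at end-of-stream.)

i=0 t=1 v=4: → [0,10); WM=−∞
i=1 t=1 v=9: → [0,10); WM=-2
i=2 t=6 v=5: → [0,10); WM=-2
i=3 t=11 v=4: → [10,20); WM=8
i=4 t=1 v=1: DROP (t<8-3); WM=8
i=5 t=12 v=3: → [10,20); WM=9
i=6 t=15 v=2: → [10,20); WM=9
i=7 t=22 v=4: → [20,30); WM=19; [0,10) fires=3
i=8 t=1 v=4: DROP (t<19-3); WM=19
i=9 t=24 v=5: → [20,30); WM=21; [10,20) fires=3
i=10 t=25 v=4: → [20,30); WM=21
i=11 t=13 v=6: DROP (t<21-3); WM=22
i=12 t=29 v=6: → [20,30); WM=22
i=13 t=18 v=5: DROP (t<22-3); WM=26
i=14 t=27 v=5: → [20,30); WM=26
i=15 t=23 v=6: → [20,30); WM=26

9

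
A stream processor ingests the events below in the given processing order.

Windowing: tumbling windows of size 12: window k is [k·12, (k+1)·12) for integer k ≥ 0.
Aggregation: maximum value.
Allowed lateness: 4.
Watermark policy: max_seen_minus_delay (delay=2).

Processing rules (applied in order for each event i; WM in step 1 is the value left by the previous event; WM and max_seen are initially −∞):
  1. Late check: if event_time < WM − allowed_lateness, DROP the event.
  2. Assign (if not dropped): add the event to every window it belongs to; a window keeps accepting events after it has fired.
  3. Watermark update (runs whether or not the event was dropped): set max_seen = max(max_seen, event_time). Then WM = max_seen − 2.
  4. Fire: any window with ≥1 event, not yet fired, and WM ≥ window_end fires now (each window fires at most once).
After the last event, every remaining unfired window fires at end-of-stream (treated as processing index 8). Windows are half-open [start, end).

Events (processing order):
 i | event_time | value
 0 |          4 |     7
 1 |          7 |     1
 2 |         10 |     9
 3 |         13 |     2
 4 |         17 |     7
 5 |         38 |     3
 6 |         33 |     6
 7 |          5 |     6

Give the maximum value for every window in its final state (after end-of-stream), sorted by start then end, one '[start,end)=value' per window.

i=0 t=4 v=7: → [0,12); WM=2
i=1 t=7 v=1: → [0,12); WM=5
i=2 t=10 v=9: → [0,12); WM=8
i=3 t=13 v=2: → [12,24); WM=11
i=4 t=17 v=7: → [12,24); WM=15; [0,12) fires=9
i=5 t=38 v=3: → [36,48); WM=36; [12,24) fires=7
i=6 t=33 v=6: → [24,36); WM=36; [24,36) fires=6
i=7 t=5 v=6: DROP (t<36-4); WM=36

[0,12)=9 [12,24)=7 [24,36)=6 [36,48)=3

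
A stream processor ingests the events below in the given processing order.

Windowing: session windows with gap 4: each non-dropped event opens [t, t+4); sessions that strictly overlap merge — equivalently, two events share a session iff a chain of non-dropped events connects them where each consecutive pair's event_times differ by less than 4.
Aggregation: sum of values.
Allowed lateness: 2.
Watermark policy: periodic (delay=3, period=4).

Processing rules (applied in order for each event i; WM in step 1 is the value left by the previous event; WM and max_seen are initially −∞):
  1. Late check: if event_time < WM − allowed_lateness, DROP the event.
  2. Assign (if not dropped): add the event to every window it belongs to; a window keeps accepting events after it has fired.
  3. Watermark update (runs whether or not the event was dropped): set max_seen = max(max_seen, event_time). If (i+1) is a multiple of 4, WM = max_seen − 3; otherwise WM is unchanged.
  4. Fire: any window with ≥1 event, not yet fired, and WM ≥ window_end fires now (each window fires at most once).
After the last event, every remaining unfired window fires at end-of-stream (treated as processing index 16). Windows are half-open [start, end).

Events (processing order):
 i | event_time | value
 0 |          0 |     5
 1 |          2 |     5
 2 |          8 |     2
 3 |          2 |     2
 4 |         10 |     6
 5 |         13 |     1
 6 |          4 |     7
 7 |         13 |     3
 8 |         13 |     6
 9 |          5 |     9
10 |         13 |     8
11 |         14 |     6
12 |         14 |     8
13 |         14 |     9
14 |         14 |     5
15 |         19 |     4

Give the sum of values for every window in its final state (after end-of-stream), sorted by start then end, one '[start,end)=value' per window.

i=0 t=0 v=5: → [0,4); WM=−∞
i=1 t=2 v=5: → [0,6); WM=−∞
i=2 t=8 v=2: → [8,12); WM=−∞
i=3 t=2 v=2: → [0,6); WM=5
i=4 t=10 v=6: → [8,14); WM=5
i=5 t=13 v=1: → [8,17); WM=5
i=6 t=4 v=7: → [0,8); WM=5
i=7 t=13 v=3: → [8,17); WM=10
i=8 t=13 v=6: → [8,17); WM=10
i=9 t=5 v=9: DROP (t<10-2); WM=10
i=10 t=13 v=8: → [8,17); WM=10
i=11 t=14 v=6: → [8,18); WM=11
i=12 t=14 v=8: → [8,18); WM=11
i=13 t=14 v=9: → [8,18); WM=11
i=14 t=14 v=5: → [8,18); WM=11
i=15 t=19 v=4: → [19,23); WM=16

[0,8)=19 [8,18)=54 [19,23)=4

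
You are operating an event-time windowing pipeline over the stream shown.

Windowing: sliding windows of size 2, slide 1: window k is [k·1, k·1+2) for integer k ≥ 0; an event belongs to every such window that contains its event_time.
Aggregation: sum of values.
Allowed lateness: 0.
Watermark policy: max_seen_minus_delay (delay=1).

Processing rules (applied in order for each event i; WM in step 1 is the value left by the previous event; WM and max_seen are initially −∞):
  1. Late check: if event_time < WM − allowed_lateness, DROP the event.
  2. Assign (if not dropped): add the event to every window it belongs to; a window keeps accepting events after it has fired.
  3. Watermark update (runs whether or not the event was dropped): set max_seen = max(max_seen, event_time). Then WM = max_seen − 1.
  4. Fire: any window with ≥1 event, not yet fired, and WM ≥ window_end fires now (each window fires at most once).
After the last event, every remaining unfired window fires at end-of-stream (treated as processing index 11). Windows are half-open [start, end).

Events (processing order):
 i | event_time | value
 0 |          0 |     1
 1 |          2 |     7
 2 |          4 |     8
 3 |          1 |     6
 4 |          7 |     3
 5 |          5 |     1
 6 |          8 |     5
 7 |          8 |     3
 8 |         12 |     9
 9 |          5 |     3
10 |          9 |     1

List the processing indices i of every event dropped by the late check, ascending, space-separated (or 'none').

3 5 9 10

i=0 t=0 v=1: → [0,2); WM=-1
i=1 t=2 v=7: → [2,4),[1,3); WM=1
i=2 t=4 v=8: → [4,6),[3,5); WM=3; [0,2) fires=1 [1,3) fires=7
i=3 t=1 v=6: DROP (t<3-0); WM=3
i=4 t=7 v=3: → [7,9),[6,8); WM=6; [2,4) fires=7 [3,5) fires=8 [4,6) fires=8
i=5 t=5 v=1: DROP (t<6-0); WM=6
i=6 t=8 v=5: → [8,10),[7,9); WM=7
i=7 t=8 v=3: → [8,10),[7,9); WM=7
i=8 t=12 v=9: → [12,14),[11,13); WM=11; [6,8) fires=3 [7,9) fires=11 [8,10) fires=8
i=9 t=5 v=3: DROP (t<11-0); WM=11
i=10 t=9 v=1: DROP (t<11-0); WM=11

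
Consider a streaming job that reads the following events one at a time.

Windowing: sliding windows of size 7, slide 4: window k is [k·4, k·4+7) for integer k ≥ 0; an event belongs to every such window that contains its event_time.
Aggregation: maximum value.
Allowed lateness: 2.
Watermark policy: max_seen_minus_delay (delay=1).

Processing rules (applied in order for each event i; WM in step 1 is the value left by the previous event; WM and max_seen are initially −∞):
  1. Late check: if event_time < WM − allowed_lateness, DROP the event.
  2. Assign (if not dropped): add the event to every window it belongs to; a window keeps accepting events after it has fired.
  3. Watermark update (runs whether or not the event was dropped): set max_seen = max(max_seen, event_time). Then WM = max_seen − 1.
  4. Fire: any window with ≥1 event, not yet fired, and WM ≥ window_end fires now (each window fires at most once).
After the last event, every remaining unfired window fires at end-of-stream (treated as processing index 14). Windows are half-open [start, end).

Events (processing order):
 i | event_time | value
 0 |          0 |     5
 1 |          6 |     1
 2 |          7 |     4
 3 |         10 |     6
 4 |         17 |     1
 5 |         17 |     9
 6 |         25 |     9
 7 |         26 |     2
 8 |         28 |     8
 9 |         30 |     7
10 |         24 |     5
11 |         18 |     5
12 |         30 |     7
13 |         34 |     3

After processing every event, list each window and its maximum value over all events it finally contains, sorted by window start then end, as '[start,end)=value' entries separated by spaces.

[0,7)=5 [4,11)=6 [8,15)=6 [12,19)=9 [16,23)=9 [20,27)=9 [24,31)=9 [28,35)=8 [32,39)=3

i=0 t=0 v=5: → [0,7); WM=-1
i=1 t=6 v=1: → [4,11),[0,7); WM=5
i=2 t=7 v=4: → [4,11); WM=6
i=3 t=10 v=6: → [8,15),[4,11); WM=9; [0,7) fires=5
i=4 t=17 v=1: → [16,23),[12,19); WM=16; [4,11) fires=6 [8,15) fires=6
i=5 t=17 v=9: → [16,23),[12,19); WM=16
i=6 t=25 v=9: → [24,31),[20,27); WM=24; [12,19) fires=9 [16,23) fires=9
i=7 t=26 v=2: → [24,31),[20,27); WM=25
i=8 t=28 v=8: → [28,35),[24,31); WM=27; [20,27) fires=9
i=9 t=30 v=7: → [28,35),[24,31); WM=29
i=10 t=24 v=5: DROP (t<29-2); WM=29
i=11 t=18 v=5: DROP (t<29-2); WM=29
i=12 t=30 v=7: → [28,35),[24,31); WM=29
i=13 t=34 v=3: → [32,39),[28,35); WM=33; [24,31) fires=9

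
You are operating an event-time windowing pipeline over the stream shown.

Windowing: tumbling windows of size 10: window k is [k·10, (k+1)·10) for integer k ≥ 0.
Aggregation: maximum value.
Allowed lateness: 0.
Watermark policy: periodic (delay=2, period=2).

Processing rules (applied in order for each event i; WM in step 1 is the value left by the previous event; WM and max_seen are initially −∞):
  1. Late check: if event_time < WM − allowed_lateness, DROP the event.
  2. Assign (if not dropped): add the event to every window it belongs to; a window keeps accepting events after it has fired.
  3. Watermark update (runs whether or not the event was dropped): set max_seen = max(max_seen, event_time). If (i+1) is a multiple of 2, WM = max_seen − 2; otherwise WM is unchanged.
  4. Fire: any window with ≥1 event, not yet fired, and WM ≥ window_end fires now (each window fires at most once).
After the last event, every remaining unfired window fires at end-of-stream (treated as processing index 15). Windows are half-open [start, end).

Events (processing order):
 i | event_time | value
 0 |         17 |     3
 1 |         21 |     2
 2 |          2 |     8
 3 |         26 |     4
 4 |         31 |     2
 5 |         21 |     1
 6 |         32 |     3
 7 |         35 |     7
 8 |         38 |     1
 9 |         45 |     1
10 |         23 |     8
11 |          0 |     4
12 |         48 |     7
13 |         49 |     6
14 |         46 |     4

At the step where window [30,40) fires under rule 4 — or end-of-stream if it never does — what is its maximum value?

7

i=0 t=17 v=3: → [10,20); WM=−∞
i=1 t=21 v=2: → [20,30); WM=19
i=2 t=2 v=8: DROP (t<19-0); WM=19
i=3 t=26 v=4: → [20,30); WM=24; [10,20) fires=3
i=4 t=31 v=2: → [30,40); WM=24
i=5 t=21 v=1: DROP (t<24-0); WM=29
i=6 t=32 v=3: → [30,40); WM=29
i=7 t=35 v=7: → [30,40); WM=33; [20,30) fires=4
i=8 t=38 v=1: → [30,40); WM=33
i=9 t=45 v=1: → [40,50); WM=43; [30,40) fires=7
i=10 t=23 v=8: DROP (t<43-0); WM=43
i=11 t=0 v=4: DROP (t<43-0); WM=43
i=12 t=48 v=7: → [40,50); WM=43
i=13 t=49 v=6: → [40,50); WM=47
i=14 t=46 v=4: DROP (t<47-0); WM=47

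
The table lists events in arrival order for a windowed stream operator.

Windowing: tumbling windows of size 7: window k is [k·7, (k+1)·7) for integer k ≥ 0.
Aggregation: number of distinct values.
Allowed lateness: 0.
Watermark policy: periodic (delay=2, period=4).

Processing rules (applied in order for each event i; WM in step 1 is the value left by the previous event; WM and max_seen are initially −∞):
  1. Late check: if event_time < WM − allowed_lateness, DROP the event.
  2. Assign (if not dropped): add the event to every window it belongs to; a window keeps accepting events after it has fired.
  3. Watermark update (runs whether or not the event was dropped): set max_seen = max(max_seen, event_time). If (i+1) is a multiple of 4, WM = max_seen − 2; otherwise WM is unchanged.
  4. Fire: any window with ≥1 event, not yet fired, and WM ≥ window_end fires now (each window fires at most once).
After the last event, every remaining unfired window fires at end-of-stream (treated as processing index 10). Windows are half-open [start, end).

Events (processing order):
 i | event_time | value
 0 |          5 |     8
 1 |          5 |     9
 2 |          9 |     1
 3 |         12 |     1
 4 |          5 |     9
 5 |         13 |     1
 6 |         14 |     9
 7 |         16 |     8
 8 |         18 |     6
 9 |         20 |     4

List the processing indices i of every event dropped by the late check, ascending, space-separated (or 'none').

i=0 t=5 v=8: → [0,7); WM=−∞
i=1 t=5 v=9: → [0,7); WM=−∞
i=2 t=9 v=1: → [7,14); WM=−∞
i=3 t=12 v=1: → [7,14); WM=10; [0,7) fires=2
i=4 t=5 v=9: DROP (t<10-0); WM=10
i=5 t=13 v=1: → [7,14); WM=10
i=6 t=14 v=9: → [14,21); WM=10
i=7 t=16 v=8: → [14,21); WM=14; [7,14) fires=1
i=8 t=18 v=6: → [14,21); WM=14
i=9 t=20 v=4: → [14,21); WM=14

4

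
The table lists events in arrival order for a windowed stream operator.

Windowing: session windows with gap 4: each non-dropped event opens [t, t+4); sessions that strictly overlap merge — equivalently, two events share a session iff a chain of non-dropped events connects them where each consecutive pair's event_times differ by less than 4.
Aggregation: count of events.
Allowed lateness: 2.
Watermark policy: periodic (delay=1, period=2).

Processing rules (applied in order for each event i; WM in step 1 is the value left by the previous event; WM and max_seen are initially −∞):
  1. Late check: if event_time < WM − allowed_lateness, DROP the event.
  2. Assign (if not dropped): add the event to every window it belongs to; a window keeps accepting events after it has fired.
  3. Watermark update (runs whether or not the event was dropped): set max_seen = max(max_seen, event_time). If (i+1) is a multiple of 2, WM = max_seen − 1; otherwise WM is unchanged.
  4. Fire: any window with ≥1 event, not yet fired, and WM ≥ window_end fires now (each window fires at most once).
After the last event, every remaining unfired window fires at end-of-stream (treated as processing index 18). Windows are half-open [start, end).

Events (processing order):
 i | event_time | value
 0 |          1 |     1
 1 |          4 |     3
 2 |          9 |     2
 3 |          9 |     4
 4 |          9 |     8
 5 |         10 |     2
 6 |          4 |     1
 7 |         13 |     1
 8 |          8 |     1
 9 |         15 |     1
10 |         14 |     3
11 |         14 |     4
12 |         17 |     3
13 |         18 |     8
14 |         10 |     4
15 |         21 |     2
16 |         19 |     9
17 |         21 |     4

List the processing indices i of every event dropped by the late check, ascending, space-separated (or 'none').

i=0 t=1 v=1: → [1,5); WM=−∞
i=1 t=4 v=3: → [1,8); WM=3
i=2 t=9 v=2: → [9,13); WM=3
i=3 t=9 v=4: → [9,13); WM=8
i=4 t=9 v=8: → [9,13); WM=8
i=5 t=10 v=2: → [9,14); WM=9
i=6 t=4 v=1: DROP (t<9-2); WM=9
i=7 t=13 v=1: → [9,17); WM=12
i=8 t=8 v=1: DROP (t<12-2); WM=12
i=9 t=15 v=1: → [9,19); WM=14
i=10 t=14 v=3: → [9,19); WM=14
i=11 t=14 v=4: → [9,19); WM=14
i=12 t=17 v=3: → [9,21); WM=14
i=13 t=18 v=8: → [9,22); WM=17
i=14 t=10 v=4: DROP (t<17-2); WM=17
i=15 t=21 v=2: → [9,25); WM=20
i=16 t=19 v=9: → [9,25); WM=20
i=17 t=21 v=4: → [9,25); WM=20

6 8 14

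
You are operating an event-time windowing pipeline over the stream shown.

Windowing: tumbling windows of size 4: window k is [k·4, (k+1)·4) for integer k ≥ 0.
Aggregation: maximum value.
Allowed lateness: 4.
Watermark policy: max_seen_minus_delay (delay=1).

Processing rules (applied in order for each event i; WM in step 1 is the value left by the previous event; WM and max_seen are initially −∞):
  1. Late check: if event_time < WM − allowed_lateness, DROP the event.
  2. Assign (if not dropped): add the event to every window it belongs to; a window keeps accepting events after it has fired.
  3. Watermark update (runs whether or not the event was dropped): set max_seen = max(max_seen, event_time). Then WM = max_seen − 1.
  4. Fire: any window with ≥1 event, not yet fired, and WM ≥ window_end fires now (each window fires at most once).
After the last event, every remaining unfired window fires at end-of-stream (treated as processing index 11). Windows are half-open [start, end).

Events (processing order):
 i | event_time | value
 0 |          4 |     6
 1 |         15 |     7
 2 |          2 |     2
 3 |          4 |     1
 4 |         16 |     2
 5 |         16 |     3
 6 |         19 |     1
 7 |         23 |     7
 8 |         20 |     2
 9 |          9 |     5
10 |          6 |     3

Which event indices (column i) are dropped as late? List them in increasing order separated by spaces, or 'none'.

2 3 9 10

i=0 t=4 v=6: → [4,8); WM=3
i=1 t=15 v=7: → [12,16); WM=14; [4,8) fires=6
i=2 t=2 v=2: DROP (t<14-4); WM=14
i=3 t=4 v=1: DROP (t<14-4); WM=14
i=4 t=16 v=2: → [16,20); WM=15
i=5 t=16 v=3: → [16,20); WM=15
i=6 t=19 v=1: → [16,20); WM=18; [12,16) fires=7
i=7 t=23 v=7: → [20,24); WM=22; [16,20) fires=3
i=8 t=20 v=2: → [20,24); WM=22
i=9 t=9 v=5: DROP (t<22-4); WM=22
i=10 t=6 v=3: DROP (t<22-4); WM=22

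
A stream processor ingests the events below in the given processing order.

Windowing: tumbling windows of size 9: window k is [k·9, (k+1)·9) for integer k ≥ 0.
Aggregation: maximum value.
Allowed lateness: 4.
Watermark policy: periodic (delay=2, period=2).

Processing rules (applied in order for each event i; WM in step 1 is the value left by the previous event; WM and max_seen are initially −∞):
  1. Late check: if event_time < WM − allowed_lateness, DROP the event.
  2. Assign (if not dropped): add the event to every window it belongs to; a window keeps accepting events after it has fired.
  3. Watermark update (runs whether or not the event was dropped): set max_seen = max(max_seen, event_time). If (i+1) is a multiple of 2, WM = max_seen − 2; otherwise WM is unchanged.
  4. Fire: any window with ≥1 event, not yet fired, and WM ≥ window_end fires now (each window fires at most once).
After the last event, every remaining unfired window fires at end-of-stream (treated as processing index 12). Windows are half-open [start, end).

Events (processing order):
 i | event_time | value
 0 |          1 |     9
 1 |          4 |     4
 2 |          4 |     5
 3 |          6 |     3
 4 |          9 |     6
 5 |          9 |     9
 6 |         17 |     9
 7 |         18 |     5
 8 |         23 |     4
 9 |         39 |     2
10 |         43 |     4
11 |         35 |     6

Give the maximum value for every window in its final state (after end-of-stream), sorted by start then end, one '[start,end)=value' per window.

i=0 t=1 v=9: → [0,9); WM=−∞
i=1 t=4 v=4: → [0,9); WM=2
i=2 t=4 v=5: → [0,9); WM=2
i=3 t=6 v=3: → [0,9); WM=4
i=4 t=9 v=6: → [9,18); WM=4
i=5 t=9 v=9: → [9,18); WM=7
i=6 t=17 v=9: → [9,18); WM=7
i=7 t=18 v=5: → [18,27); WM=16; [0,9) fires=9
i=8 t=23 v=4: → [18,27); WM=16
i=9 t=39 v=2: → [36,45); WM=37; [9,18) fires=9 [18,27) fires=5
i=10 t=43 v=4: → [36,45); WM=37
i=11 t=35 v=6: → [27,36); WM=41; [27,36) fires=6

[0,9)=9 [9,18)=9 [18,27)=5 [27,36)=6 [36,45)=4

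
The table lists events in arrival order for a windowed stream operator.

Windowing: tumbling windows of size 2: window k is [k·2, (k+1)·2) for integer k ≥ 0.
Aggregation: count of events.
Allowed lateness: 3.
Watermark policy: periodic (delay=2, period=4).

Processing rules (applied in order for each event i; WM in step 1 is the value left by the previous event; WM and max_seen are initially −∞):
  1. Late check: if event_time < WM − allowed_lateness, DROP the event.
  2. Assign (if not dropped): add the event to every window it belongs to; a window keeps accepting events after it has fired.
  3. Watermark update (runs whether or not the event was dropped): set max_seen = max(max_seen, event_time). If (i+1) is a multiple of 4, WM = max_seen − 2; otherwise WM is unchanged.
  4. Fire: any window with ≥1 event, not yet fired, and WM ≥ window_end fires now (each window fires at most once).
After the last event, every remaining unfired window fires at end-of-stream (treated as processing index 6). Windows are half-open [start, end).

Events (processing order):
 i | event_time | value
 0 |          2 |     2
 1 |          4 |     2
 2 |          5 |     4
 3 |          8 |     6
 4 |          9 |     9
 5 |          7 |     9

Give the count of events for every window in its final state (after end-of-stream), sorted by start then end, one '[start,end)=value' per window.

i=0 t=2 v=2: → [2,4); WM=−∞
i=1 t=4 v=2: → [4,6); WM=−∞
i=2 t=5 v=4: → [4,6); WM=−∞
i=3 t=8 v=6: → [8,10); WM=6; [2,4) fires=1 [4,6) fires=2
i=4 t=9 v=9: → [8,10); WM=6
i=5 t=7 v=9: → [6,8); WM=6

[2,4)=1 [4,6)=2 [6,8)=1 [8,10)=2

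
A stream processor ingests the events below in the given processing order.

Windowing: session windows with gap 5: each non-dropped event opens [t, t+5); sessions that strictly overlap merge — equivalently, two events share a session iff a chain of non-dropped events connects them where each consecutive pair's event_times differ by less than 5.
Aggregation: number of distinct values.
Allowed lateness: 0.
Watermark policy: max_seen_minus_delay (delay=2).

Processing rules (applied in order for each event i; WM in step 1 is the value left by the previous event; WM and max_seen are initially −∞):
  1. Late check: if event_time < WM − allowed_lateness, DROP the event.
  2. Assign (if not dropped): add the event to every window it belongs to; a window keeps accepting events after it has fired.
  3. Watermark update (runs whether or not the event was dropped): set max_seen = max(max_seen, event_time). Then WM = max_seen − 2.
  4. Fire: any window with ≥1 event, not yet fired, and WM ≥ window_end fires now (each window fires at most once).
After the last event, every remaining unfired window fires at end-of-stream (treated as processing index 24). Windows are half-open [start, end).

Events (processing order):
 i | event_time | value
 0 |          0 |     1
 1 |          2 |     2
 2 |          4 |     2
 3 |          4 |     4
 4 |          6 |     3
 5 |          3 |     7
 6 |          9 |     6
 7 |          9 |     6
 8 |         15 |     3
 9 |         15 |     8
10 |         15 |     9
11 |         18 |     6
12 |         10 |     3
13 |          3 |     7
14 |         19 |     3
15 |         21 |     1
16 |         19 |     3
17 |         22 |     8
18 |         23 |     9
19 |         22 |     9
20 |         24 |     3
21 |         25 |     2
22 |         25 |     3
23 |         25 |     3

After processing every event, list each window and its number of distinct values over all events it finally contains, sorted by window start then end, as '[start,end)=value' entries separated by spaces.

[0,14)=5 [15,30)=6

i=0 t=0 v=1: → [0,5); WM=-2
i=1 t=2 v=2: → [0,7); WM=0
i=2 t=4 v=2: → [0,9); WM=2
i=3 t=4 v=4: → [0,9); WM=2
i=4 t=6 v=3: → [0,11); WM=4
i=5 t=3 v=7: DROP (t<4-0); WM=4
i=6 t=9 v=6: → [0,14); WM=7
i=7 t=9 v=6: → [0,14); WM=7
i=8 t=15 v=3: → [15,20); WM=13
i=9 t=15 v=8: → [15,20); WM=13
i=10 t=15 v=9: → [15,20); WM=13
i=11 t=18 v=6: → [15,23); WM=16
i=12 t=10 v=3: DROP (t<16-0); WM=16
i=13 t=3 v=7: DROP (t<16-0); WM=16
i=14 t=19 v=3: → [15,24); WM=17
i=15 t=21 v=1: → [15,26); WM=19
i=16 t=19 v=3: → [15,26); WM=19
i=17 t=22 v=8: → [15,27); WM=20
i=18 t=23 v=9: → [15,28); WM=21
i=19 t=22 v=9: → [15,28); WM=21
i=20 t=24 v=3: → [15,29); WM=22
i=21 t=25 v=2: → [15,30); WM=23
i=22 t=25 v=3: → [15,30); WM=23
i=23 t=25 v=3: → [15,30); WM=23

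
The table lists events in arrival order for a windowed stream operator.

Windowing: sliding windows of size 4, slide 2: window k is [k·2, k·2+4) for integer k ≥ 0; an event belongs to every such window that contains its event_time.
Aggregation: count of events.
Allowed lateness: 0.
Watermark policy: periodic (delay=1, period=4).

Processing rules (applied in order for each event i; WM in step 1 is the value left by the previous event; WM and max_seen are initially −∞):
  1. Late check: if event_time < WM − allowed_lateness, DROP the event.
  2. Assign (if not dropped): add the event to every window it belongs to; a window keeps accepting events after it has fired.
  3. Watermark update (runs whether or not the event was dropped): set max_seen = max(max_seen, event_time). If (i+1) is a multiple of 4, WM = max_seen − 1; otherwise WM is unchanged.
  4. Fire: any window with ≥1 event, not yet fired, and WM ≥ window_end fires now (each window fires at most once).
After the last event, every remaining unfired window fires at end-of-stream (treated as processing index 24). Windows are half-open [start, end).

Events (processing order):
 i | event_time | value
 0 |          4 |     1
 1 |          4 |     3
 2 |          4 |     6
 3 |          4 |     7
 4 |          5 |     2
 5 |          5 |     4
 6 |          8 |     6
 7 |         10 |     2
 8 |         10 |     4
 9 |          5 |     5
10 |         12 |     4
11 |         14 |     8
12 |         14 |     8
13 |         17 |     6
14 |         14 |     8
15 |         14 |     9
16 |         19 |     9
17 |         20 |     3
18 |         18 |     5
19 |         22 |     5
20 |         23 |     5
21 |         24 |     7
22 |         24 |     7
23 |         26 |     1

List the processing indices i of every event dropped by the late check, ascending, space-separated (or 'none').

9

i=0 t=4 v=1: → [4,8),[2,6); WM=−∞
i=1 t=4 v=3: → [4,8),[2,6); WM=−∞
i=2 t=4 v=6: → [4,8),[2,6); WM=−∞
i=3 t=4 v=7: → [4,8),[2,6); WM=3
i=4 t=5 v=2: → [4,8),[2,6); WM=3
i=5 t=5 v=4: → [4,8),[2,6); WM=3
i=6 t=8 v=6: → [8,12),[6,10); WM=3
i=7 t=10 v=2: → [10,14),[8,12); WM=9; [2,6) fires=6 [4,8) fires=6
i=8 t=10 v=4: → [10,14),[8,12); WM=9
i=9 t=5 v=5: DROP (t<9-0); WM=9
i=10 t=12 v=4: → [12,16),[10,14); WM=9
i=11 t=14 v=8: → [14,18),[12,16); WM=13; [6,10) fires=1 [8,12) fires=3
i=12 t=14 v=8: → [14,18),[12,16); WM=13
i=13 t=17 v=6: → [16,20),[14,18); WM=13
i=14 t=14 v=8: → [14,18),[12,16); WM=13
i=15 t=14 v=9: → [14,18),[12,16); WM=16; [10,14) fires=3 [12,16) fires=5
i=16 t=19 v=9: → [18,22),[16,20); WM=16
i=17 t=20 v=3: → [20,24),[18,22); WM=16
i=18 t=18 v=5: → [18,22),[16,20); WM=16
i=19 t=22 v=5: → [22,26),[20,24); WM=21; [14,18) fires=5 [16,20) fires=3
i=20 t=23 v=5: → [22,26),[20,24); WM=21
i=21 t=24 v=7: → [24,28),[22,26); WM=21
i=22 t=24 v=7: → [24,28),[22,26); WM=21
i=23 t=26 v=1: → [26,30),[24,28); WM=25; [18,22) fires=3 [20,24) fires=3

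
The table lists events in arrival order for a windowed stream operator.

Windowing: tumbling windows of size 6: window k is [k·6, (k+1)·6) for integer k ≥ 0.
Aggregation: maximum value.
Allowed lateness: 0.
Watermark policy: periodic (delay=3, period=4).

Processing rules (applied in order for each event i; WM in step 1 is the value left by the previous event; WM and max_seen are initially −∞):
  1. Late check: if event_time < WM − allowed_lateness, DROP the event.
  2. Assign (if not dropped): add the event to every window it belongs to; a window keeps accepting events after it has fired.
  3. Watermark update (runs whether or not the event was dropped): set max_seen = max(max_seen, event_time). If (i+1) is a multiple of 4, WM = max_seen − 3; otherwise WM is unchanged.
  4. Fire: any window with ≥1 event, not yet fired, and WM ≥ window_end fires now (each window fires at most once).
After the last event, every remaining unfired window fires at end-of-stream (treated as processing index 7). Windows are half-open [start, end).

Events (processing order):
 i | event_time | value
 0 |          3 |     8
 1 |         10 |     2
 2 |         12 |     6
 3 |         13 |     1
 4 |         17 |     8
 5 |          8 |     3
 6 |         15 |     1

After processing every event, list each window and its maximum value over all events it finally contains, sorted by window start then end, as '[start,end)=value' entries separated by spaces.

[0,6)=8 [6,12)=2 [12,18)=8

i=0 t=3 v=8: → [0,6); WM=−∞
i=1 t=10 v=2: → [6,12); WM=−∞
i=2 t=12 v=6: → [12,18); WM=−∞
i=3 t=13 v=1: → [12,18); WM=10; [0,6) fires=8
i=4 t=17 v=8: → [12,18); WM=10
i=5 t=8 v=3: DROP (t<10-0); WM=10
i=6 t=15 v=1: → [12,18); WM=10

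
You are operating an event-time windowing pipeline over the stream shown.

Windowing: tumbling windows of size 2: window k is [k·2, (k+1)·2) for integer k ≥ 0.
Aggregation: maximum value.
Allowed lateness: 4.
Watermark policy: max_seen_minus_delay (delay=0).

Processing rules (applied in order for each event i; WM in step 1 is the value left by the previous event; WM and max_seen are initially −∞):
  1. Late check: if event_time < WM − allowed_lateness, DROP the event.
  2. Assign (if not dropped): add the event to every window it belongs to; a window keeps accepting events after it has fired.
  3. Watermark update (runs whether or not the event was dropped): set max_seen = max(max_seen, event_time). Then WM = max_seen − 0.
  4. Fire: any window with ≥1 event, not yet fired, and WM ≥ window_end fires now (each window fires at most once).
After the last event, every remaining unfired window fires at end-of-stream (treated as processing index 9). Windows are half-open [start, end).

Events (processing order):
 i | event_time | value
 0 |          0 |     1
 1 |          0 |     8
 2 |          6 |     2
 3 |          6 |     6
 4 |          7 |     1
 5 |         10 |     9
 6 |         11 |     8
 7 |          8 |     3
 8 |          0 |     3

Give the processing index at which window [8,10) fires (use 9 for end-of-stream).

i=0 t=0 v=1: → [0,2); WM=0
i=1 t=0 v=8: → [0,2); WM=0
i=2 t=6 v=2: → [6,8); WM=6; [0,2) fires=8
i=3 t=6 v=6: → [6,8); WM=6
i=4 t=7 v=1: → [6,8); WM=7
i=5 t=10 v=9: → [10,12); WM=10; [6,8) fires=6
i=6 t=11 v=8: → [10,12); WM=11
i=7 t=8 v=3: → [8,10); WM=11; [8,10) fires=3
i=8 t=0 v=3: DROP (t<11-4); WM=11

7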